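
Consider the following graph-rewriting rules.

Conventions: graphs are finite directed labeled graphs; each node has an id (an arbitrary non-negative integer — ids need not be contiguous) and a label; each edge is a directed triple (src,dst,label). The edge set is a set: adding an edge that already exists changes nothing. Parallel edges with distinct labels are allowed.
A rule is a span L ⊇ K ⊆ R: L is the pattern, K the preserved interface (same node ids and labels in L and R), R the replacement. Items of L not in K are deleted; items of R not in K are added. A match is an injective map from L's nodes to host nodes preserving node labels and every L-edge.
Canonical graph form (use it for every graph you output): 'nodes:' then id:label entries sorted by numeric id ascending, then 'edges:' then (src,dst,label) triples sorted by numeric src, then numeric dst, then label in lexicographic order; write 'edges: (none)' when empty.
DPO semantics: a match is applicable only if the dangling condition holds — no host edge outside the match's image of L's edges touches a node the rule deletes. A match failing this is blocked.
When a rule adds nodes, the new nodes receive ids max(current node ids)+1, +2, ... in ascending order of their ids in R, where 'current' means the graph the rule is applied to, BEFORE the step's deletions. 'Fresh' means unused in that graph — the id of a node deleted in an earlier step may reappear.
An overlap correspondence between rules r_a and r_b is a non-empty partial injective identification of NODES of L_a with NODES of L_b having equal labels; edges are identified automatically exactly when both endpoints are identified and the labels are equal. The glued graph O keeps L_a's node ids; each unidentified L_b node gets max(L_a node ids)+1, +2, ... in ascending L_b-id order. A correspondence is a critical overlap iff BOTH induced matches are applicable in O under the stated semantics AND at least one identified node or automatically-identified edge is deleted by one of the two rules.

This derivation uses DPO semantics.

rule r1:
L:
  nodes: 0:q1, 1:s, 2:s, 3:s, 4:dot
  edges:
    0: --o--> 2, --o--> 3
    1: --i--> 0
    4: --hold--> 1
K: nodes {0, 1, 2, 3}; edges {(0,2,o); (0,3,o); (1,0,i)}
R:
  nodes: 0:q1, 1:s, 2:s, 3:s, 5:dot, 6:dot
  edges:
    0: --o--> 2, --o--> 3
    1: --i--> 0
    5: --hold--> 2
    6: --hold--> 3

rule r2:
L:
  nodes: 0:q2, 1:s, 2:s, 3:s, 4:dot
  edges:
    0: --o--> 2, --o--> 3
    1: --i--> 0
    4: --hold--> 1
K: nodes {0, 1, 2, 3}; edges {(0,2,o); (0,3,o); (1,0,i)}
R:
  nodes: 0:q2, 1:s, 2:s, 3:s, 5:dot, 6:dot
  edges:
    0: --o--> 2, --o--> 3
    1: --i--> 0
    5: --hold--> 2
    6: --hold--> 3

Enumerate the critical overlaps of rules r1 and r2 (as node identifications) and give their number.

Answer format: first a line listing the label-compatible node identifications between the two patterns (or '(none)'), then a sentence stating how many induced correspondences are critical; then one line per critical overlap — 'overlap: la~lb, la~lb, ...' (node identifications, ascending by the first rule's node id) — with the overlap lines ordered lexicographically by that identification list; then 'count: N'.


label-compatible node identifications between L(r1) and L(r2): 1~1, 1~2, 1~3, 2~1, 2~2, 2~3, 3~1, 3~2, 3~3, 4~4
7 of the induced correspondences are critical overlaps of r1 and r2.
overlap: 1~1, 2~2, 3~3, 4~4
overlap: 1~1, 2~2, 4~4
overlap: 1~1, 2~3, 3~2, 4~4
overlap: 1~1, 2~3, 4~4
overlap: 1~1, 3~2, 4~4
overlap: 1~1, 3~3, 4~4
overlap: 1~1, 4~4
count: 7


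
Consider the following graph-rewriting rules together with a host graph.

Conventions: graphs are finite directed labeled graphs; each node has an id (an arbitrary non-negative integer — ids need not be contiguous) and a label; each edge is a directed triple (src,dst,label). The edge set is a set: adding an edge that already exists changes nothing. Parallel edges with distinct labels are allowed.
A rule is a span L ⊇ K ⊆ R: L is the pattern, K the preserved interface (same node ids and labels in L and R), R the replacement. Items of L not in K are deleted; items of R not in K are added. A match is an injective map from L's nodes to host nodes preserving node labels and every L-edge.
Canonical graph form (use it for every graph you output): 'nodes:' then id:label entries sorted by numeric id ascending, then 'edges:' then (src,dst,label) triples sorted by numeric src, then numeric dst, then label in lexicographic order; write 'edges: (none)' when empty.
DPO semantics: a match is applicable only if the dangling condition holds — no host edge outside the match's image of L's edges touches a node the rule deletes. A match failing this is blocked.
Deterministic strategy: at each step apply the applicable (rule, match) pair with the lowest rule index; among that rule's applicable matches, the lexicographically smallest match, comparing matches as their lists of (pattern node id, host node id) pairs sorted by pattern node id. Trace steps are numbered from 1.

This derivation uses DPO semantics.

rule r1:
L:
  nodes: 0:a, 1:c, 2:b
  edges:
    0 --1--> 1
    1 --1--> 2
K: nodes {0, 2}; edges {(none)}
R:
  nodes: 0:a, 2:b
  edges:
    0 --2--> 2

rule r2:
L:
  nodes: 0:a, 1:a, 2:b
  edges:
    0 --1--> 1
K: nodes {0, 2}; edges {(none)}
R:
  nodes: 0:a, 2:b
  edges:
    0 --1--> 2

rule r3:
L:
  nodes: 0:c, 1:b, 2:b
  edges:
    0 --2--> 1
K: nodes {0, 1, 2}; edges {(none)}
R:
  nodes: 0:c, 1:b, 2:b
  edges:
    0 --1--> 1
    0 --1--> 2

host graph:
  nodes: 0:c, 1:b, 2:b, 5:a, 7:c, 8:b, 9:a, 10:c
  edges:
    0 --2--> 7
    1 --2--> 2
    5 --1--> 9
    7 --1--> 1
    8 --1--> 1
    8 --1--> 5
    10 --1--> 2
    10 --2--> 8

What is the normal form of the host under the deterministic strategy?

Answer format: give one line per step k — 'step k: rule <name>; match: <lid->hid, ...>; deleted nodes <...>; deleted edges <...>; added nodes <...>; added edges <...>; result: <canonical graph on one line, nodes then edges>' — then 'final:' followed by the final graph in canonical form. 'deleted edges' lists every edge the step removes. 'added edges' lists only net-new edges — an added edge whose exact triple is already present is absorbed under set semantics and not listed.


step 1: rule r2; match: 0->5, 1->9, 2->1; deleted nodes 9; deleted edges (5,9,1); added nodes (none); added edges (5,1,1); result: nodes: 0:c, 1:b, 2:b, 5:a, 7:c, 8:b, 10:c edges: (0,7,2); (1,2,2); (5,1,1); (7,1,1); (8,1,1); (8,5,1); (10,2,1); (10,8,2)
step 2: rule r3; match: 0->10, 1->8, 2->1; deleted nodes (none); deleted edges (10,8,2); added nodes (none); added edges (10,1,1); (10,8,1); result: nodes: 0:c, 1:b, 2:b, 5:a, 7:c, 8:b, 10:c edges: (0,7,2); (1,2,2); (5,1,1); (7,1,1); (8,1,1); (8,5,1); (10,1,1); (10,2,1); (10,8,1)
final:
nodes: 0:c, 1:b, 2:b, 5:a, 7:c, 8:b, 10:c
edges: (0,7,2); (1,2,2); (5,1,1); (7,1,1); (8,1,1); (8,5,1); (10,1,1); (10,2,1); (10,8,1)


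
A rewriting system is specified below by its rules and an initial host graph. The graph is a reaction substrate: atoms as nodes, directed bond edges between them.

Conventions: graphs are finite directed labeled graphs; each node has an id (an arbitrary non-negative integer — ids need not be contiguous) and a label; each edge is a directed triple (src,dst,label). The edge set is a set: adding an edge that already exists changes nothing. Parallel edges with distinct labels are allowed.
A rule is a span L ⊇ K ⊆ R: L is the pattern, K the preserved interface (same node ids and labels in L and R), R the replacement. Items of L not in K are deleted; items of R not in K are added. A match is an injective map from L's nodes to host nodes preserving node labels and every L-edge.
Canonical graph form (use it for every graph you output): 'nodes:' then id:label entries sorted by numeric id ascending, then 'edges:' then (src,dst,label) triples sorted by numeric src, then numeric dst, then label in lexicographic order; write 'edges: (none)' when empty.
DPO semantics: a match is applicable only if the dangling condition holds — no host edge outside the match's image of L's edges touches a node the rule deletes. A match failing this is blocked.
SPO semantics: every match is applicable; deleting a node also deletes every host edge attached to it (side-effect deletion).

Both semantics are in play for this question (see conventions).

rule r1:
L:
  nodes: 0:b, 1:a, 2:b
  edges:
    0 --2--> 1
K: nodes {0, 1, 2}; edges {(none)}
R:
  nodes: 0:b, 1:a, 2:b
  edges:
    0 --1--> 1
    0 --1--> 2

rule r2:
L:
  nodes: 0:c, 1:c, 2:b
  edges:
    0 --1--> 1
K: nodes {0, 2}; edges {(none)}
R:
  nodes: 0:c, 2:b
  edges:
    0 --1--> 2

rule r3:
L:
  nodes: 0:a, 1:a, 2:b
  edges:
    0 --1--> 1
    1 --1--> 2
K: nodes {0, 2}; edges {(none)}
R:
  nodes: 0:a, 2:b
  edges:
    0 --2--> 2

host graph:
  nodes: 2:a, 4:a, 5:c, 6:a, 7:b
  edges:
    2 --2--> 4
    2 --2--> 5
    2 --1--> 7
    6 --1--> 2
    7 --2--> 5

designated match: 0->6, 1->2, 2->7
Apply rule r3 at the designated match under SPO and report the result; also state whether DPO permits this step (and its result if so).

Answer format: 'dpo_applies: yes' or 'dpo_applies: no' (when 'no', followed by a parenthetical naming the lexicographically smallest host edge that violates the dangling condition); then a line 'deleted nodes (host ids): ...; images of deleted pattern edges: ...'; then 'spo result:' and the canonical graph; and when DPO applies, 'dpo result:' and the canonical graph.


dpo_applies: no
(the rule deletes node 2, which keeps host edge (2,4,2) outside the match image — the dangling condition fails, DPO blocks; SPO proceeds and side-deletes such edges)
deleted nodes (host ids): 2; images of deleted pattern edges: (2,7,1); (6,2,1)
spo result:
nodes: 4:a, 5:c, 6:a, 7:b
edges: (6,7,2); (7,5,2)


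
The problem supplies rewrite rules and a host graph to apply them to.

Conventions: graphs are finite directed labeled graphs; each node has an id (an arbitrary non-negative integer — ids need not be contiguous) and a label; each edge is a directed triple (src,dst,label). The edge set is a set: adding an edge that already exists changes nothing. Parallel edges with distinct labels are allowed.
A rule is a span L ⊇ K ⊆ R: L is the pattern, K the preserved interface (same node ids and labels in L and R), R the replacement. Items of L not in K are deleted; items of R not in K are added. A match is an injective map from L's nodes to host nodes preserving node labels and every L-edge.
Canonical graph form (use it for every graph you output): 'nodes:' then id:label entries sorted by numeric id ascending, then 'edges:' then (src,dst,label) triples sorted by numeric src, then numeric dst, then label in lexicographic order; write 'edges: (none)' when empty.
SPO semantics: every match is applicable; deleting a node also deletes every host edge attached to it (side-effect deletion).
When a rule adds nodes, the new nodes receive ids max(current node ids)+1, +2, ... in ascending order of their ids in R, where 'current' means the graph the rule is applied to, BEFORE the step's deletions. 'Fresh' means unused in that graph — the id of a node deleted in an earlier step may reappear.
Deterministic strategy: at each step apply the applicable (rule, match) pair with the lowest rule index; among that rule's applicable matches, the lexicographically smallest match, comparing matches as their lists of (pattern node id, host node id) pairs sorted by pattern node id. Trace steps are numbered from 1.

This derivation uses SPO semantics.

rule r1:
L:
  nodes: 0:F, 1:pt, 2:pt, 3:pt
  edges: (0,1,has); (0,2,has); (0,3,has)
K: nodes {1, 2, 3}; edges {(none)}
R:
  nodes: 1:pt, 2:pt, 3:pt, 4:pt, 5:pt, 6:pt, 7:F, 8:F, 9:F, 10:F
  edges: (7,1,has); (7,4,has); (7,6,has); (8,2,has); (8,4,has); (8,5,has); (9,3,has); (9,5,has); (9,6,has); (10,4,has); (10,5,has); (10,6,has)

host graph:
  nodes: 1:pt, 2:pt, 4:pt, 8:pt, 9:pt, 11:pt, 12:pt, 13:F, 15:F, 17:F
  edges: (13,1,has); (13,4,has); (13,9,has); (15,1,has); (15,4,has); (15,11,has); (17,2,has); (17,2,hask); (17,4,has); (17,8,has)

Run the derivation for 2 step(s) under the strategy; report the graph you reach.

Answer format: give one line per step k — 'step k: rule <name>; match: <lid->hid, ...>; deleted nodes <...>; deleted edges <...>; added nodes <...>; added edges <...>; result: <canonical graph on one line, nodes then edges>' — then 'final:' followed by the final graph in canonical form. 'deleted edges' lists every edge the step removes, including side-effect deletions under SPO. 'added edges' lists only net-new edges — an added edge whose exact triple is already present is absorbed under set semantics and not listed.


step 1: rule r1; match: 0->13, 1->1, 2->4, 3->9; deleted nodes 13; deleted edges (13,1,has); (13,4,has); (13,9,has); added nodes 18, 19, 20, 21, 22, 23, 24; added edges (21,1,has); (21,18,has); (21,20,has); (22,4,has); (22,18,has); (22,19,has); (23,9,has); (23,19,has); (23,20,has); (24,18,has); (24,19,has); (24,20,has); result: nodes: 1:pt, 2:pt, 4:pt, 8:pt, 9:pt, 11:pt, 12:pt, 15:F, 17:F, 18:pt, 19:pt, 20:pt, 21:F, 22:F, 23:F, 24:F edges: (15,1,has); (15,4,has); (15,11,has); (17,2,has); (17,2,hask); (17,4,has); (17,8,has); (21,1,has); (21,18,has); (21,20,has); (22,4,has); (22,18,has); (22,19,has); (23,9,has); (23,19,has); (23,20,has); (24,18,has); (24,19,has); (24,20,has)
step 2: rule r1; match: 0->15, 1->1, 2->4, 3->11; deleted nodes 15; deleted edges (15,1,has); (15,4,has); (15,11,has); added nodes 25, 26, 27, 28, 29, 30, 31; added edges (28,1,has); (28,25,has); (28,27,has); (29,4,has); (29,25,has); (29,26,has); (30,11,has); (30,26,has); (30,27,has); (31,25,has); (31,26,has); (31,27,has); result: nodes: 1:pt, 2:pt, 4:pt, 8:pt, 9:pt, 11:pt, 12:pt, 17:F, 18:pt, 19:pt, 20:pt, 21:F, 22:F, 23:F, 24:F, 25:pt, 26:pt, 27:pt, 28:F, 29:F, 30:F, 31:F edges: (17,2,has); (17,2,hask); (17,4,has); (17,8,has); (21,1,has); (21,18,has); (21,20,has); (22,4,has); (22,18,has); (22,19,has); (23,9,has); (23,19,has); (23,20,has); (24,18,has); (24,19,has); (24,20,has); (28,1,has); (28,25,has); (28,27,has); (29,4,has); (29,25,has); (29,26,has); (30,11,has); (30,26,has); (30,27,has); (31,25,has); (31,26,has); (31,27,has)
final:
nodes: 1:pt, 2:pt, 4:pt, 8:pt, 9:pt, 11:pt, 12:pt, 17:F, 18:pt, 19:pt, 20:pt, 21:F, 22:F, 23:F, 24:F, 25:pt, 26:pt, 27:pt, 28:F, 29:F, 30:F, 31:F
edges: (17,2,has); (17,2,hask); (17,4,has); (17,8,has); (21,1,has); (21,18,has); (21,20,has); (22,4,has); (22,18,has); (22,19,has); (23,9,has); (23,19,has); (23,20,has); (24,18,has); (24,19,has); (24,20,has); (28,1,has); (28,25,has); (28,27,has); (29,4,has); (29,25,has); (29,26,has); (30,11,has); (30,26,has); (30,27,has); (31,25,has); (31,26,has); (31,27,has)


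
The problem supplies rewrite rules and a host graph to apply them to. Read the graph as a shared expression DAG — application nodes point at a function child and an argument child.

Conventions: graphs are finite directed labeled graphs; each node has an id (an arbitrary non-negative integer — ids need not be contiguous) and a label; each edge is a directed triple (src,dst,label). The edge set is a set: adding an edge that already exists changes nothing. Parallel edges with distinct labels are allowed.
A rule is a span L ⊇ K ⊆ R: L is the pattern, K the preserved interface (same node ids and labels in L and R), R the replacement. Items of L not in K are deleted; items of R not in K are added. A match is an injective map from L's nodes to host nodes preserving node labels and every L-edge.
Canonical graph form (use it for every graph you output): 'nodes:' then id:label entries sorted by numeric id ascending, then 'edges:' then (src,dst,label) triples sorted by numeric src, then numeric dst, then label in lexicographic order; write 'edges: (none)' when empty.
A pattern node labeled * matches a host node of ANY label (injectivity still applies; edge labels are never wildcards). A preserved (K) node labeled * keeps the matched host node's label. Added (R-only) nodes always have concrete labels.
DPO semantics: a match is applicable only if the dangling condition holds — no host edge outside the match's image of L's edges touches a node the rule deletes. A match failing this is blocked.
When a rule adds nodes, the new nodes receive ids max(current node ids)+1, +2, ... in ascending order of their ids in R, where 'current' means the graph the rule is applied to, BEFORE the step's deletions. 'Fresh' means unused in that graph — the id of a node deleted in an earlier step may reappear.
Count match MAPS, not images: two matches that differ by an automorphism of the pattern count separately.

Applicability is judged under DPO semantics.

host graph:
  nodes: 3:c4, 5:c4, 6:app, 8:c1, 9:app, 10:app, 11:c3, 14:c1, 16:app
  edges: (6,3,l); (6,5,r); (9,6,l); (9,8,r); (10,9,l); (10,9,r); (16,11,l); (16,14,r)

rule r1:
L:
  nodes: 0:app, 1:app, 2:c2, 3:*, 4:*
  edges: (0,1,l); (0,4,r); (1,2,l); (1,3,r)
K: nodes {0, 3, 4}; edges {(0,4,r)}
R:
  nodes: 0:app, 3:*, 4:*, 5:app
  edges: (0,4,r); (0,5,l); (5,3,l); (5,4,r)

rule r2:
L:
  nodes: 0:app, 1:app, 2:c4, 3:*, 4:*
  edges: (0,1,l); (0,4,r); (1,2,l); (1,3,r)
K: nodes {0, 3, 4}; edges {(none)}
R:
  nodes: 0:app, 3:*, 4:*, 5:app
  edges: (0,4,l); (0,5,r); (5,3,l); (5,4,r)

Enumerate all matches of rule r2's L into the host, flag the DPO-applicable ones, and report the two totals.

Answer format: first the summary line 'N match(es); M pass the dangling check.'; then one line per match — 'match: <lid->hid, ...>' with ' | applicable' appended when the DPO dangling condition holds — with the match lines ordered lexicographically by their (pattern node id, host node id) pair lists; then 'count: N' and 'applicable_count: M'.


1 match(es); 1 pass the dangling check.
match: 0->9, 1->6, 2->3, 3->5, 4->8 | applicable
count: 1
applicable_count: 1


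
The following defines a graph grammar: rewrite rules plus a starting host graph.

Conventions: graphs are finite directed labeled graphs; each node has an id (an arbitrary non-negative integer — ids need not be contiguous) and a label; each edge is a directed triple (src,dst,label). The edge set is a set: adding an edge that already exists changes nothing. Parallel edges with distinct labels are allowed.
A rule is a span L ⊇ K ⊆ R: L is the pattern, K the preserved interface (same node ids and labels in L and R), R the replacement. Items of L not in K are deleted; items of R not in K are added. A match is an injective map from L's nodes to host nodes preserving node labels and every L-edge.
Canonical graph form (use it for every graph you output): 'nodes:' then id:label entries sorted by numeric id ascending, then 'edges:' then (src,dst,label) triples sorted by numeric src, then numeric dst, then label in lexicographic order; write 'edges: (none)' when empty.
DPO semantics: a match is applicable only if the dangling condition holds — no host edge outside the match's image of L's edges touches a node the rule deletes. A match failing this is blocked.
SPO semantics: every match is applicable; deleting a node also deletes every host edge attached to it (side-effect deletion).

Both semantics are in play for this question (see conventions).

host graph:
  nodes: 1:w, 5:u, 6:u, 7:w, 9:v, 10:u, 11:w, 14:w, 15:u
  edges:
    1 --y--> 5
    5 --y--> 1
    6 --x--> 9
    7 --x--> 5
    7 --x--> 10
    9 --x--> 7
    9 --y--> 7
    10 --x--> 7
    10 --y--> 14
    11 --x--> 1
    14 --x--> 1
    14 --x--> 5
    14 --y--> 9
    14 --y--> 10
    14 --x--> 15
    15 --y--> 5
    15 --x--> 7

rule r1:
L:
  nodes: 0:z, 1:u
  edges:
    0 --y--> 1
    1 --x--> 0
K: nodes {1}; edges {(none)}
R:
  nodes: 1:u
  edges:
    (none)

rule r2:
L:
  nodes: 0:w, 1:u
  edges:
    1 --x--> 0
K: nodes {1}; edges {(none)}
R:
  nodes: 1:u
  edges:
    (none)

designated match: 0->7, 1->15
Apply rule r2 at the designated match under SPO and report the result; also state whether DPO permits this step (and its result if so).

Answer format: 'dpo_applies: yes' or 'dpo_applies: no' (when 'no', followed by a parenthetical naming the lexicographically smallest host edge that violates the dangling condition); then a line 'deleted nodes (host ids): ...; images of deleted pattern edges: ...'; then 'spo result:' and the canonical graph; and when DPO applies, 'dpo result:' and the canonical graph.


dpo_applies: no
(the rule deletes node 7, which keeps host edge (7,5,x) outside the match image — the dangling condition fails, DPO blocks; SPO proceeds and side-deletes such edges)
deleted nodes (host ids): 7; images of deleted pattern edges: (15,7,x)
spo result:
nodes: 1:w, 5:u, 6:u, 9:v, 10:u, 11:w, 14:w, 15:u
edges: (1,5,y); (5,1,y); (6,9,x); (10,14,y); (11,1,x); (14,1,x); (14,5,x); (14,9,y); (14,10,y); (14,15,x); (15,5,y)


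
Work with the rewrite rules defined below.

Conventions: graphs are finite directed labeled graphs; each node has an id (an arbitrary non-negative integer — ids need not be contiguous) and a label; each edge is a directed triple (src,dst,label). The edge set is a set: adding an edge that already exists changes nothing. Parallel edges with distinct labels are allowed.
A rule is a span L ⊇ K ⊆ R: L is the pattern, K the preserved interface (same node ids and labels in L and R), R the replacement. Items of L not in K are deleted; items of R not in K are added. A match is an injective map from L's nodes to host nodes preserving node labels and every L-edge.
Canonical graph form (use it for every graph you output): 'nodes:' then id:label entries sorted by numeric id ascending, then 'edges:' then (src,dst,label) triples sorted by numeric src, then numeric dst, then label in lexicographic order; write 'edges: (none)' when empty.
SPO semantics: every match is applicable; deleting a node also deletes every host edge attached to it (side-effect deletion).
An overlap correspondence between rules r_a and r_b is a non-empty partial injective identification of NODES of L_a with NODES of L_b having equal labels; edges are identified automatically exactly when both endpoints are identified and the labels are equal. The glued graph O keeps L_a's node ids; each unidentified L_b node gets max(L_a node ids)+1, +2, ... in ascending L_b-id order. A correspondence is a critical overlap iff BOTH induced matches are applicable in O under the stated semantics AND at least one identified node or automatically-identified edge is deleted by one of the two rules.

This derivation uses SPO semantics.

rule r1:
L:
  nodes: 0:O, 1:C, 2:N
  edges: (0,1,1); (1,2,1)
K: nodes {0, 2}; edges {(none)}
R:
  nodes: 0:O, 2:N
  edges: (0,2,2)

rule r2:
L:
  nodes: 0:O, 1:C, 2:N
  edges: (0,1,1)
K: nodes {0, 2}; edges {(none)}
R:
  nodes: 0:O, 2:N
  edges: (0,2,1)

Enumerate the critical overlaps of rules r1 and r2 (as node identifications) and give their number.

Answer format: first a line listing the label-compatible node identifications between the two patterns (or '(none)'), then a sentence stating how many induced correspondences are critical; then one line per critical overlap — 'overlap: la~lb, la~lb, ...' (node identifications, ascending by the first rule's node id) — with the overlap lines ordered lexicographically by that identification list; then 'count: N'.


label-compatible node identifications between L(r1) and L(r2): 0~0, 1~1, 2~2
4 of the induced correspondences are critical overlaps of r1 and r2.
overlap: 0~0, 1~1
overlap: 0~0, 1~1, 2~2
overlap: 1~1
overlap: 1~1, 2~2
count: 4


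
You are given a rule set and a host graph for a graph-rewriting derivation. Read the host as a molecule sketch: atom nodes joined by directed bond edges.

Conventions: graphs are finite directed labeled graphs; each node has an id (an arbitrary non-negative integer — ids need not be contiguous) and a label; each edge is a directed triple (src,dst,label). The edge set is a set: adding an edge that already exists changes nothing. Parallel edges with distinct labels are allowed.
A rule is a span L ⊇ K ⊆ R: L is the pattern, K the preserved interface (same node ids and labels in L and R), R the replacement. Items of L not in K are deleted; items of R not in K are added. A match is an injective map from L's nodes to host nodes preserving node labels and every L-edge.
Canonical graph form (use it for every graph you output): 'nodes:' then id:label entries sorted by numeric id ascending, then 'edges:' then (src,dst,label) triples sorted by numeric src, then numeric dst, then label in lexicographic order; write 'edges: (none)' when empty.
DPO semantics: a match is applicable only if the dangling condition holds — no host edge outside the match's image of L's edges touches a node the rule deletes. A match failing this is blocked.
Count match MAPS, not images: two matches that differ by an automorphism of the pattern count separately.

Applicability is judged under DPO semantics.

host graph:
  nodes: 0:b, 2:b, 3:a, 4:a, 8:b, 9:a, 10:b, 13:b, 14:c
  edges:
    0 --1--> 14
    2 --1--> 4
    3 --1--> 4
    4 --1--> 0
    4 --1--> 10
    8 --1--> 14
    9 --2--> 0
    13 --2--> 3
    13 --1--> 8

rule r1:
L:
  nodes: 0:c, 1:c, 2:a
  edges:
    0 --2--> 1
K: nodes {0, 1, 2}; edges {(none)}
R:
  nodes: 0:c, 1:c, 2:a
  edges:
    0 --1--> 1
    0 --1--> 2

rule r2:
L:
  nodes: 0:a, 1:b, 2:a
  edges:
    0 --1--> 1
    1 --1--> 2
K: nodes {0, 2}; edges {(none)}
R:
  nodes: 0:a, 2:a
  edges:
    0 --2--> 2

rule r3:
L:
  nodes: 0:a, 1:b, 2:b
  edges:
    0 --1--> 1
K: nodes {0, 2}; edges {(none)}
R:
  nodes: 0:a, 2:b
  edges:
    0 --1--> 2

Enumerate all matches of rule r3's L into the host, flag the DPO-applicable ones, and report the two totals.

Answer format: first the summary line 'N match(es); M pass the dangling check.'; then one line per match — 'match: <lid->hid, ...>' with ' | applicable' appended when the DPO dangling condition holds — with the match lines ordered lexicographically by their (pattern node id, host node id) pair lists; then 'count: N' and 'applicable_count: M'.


8 match(es); 4 pass the dangling check.
match: 0->4, 1->0, 2->2
match: 0->4, 1->0, 2->8
match: 0->4, 1->0, 2->10
match: 0->4, 1->0, 2->13
match: 0->4, 1->10, 2->0 | applicable
match: 0->4, 1->10, 2->2 | applicable
match: 0->4, 1->10, 2->8 | applicable
match: 0->4, 1->10, 2->13 | applicable
count: 8
applicable_count: 4


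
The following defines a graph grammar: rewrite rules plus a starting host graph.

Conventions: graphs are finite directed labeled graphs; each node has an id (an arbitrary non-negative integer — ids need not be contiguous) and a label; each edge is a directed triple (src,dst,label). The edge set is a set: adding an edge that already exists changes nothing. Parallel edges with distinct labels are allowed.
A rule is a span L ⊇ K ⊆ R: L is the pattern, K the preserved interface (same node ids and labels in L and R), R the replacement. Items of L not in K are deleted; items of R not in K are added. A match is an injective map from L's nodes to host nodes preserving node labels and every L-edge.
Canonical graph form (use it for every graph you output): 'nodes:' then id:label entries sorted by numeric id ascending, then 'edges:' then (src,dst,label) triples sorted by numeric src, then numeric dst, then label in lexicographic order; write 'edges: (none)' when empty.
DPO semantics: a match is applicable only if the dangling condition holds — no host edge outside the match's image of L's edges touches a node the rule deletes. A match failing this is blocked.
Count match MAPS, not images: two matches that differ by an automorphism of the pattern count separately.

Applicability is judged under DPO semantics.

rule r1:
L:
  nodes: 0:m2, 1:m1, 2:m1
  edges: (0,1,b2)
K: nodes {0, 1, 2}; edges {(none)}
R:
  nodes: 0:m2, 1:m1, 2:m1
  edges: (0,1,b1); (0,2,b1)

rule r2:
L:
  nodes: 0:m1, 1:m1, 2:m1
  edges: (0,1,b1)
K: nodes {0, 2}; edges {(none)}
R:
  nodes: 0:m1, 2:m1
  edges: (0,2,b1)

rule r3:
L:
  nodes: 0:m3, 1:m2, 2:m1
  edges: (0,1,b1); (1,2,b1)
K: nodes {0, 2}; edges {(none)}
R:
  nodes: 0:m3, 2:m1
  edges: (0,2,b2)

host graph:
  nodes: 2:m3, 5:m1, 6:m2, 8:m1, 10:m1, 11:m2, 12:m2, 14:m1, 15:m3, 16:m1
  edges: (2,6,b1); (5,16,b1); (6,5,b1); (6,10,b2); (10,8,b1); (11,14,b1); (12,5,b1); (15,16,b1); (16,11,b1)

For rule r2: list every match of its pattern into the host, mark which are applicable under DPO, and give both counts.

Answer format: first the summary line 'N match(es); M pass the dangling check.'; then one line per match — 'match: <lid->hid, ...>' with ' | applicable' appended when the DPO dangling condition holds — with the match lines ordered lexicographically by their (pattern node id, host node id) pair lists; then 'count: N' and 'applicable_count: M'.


6 match(es); 3 pass the dangling check.
match: 0->5, 1->16, 2->8
match: 0->5, 1->16, 2->10
match: 0->5, 1->16, 2->14
match: 0->10, 1->8, 2->5 | applicable
match: 0->10, 1->8, 2->14 | applicable
match: 0->10, 1->8, 2->16 | applicable
count: 6
applicable_count: 3


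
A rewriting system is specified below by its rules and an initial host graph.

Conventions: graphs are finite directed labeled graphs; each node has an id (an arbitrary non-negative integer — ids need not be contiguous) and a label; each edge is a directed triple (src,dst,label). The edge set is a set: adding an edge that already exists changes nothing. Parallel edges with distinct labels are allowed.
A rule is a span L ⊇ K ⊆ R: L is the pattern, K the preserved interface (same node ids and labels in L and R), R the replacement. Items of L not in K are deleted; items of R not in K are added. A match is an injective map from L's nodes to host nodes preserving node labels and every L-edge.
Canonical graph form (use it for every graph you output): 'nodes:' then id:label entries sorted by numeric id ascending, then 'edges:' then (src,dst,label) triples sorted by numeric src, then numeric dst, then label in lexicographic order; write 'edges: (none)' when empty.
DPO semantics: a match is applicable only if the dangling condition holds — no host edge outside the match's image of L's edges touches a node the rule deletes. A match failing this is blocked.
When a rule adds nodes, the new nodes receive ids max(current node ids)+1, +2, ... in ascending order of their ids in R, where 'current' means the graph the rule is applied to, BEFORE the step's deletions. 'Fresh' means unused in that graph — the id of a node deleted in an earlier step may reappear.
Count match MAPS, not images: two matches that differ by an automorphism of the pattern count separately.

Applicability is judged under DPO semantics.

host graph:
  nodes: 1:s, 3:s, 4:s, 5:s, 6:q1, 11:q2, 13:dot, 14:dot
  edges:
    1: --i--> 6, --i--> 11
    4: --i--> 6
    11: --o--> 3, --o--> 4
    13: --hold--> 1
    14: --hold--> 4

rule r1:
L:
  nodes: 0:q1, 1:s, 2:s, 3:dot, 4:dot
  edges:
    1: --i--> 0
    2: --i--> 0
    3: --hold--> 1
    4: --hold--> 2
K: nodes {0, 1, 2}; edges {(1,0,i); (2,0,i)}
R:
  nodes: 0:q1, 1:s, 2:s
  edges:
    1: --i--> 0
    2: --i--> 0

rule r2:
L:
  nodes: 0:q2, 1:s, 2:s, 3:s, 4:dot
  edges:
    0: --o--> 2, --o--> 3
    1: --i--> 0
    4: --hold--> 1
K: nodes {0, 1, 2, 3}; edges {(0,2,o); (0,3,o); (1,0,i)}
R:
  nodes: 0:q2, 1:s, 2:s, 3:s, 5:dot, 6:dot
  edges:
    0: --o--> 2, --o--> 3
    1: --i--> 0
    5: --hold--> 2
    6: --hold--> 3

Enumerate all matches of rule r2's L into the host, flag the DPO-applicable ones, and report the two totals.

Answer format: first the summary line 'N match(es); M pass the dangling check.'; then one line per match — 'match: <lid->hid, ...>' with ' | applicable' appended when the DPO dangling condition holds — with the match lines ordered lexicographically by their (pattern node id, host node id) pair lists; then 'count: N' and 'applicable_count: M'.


2 match(es); 2 pass the dangling check.
match: 0->11, 1->1, 2->3, 3->4, 4->13 | applicable
match: 0->11, 1->1, 2->4, 3->3, 4->13 | applicable
count: 2
applicable_count: 2


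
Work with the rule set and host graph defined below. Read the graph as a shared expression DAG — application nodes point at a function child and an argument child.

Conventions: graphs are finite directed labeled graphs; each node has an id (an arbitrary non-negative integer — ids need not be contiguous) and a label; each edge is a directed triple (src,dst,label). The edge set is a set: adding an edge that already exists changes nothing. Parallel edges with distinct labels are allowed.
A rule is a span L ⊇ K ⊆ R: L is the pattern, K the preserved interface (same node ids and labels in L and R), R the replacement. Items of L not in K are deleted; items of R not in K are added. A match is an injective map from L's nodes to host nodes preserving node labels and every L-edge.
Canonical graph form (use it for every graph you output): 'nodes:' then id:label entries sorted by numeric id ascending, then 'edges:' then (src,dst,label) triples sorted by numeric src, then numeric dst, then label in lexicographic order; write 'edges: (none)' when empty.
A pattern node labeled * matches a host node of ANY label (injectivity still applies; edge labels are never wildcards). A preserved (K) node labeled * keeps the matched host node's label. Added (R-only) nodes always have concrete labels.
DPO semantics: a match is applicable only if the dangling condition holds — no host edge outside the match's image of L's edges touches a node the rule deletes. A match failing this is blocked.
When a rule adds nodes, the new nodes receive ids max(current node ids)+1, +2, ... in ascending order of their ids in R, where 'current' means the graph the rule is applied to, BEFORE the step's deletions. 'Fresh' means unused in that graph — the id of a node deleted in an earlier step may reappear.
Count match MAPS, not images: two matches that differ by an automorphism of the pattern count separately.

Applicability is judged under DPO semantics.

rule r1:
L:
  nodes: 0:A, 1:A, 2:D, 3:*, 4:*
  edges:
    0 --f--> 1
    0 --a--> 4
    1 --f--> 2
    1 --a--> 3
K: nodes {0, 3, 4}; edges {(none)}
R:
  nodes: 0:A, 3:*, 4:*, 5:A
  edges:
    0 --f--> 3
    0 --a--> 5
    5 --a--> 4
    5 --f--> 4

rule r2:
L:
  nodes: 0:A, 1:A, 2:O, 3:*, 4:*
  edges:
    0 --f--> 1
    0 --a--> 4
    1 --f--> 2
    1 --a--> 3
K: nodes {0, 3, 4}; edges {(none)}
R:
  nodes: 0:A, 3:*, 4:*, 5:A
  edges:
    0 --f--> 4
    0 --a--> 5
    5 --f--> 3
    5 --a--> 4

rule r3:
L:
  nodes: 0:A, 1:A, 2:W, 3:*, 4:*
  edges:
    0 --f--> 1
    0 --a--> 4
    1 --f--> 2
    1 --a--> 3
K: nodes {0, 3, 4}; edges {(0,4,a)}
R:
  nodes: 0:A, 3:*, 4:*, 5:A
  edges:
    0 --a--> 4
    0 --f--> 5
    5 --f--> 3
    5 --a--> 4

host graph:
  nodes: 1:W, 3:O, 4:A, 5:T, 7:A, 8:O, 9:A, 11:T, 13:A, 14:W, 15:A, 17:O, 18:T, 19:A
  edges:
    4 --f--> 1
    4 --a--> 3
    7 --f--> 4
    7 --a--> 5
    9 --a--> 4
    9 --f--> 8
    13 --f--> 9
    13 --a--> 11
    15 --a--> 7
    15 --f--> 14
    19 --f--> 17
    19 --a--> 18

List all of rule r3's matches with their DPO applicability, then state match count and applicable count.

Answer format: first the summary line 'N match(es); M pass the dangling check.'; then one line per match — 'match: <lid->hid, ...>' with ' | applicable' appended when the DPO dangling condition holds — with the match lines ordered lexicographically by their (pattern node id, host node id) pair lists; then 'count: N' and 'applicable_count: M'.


1 match(es); 0 pass the dangling check.
match: 0->7, 1->4, 2->1, 3->3, 4->5
count: 1
applicable_count: 0


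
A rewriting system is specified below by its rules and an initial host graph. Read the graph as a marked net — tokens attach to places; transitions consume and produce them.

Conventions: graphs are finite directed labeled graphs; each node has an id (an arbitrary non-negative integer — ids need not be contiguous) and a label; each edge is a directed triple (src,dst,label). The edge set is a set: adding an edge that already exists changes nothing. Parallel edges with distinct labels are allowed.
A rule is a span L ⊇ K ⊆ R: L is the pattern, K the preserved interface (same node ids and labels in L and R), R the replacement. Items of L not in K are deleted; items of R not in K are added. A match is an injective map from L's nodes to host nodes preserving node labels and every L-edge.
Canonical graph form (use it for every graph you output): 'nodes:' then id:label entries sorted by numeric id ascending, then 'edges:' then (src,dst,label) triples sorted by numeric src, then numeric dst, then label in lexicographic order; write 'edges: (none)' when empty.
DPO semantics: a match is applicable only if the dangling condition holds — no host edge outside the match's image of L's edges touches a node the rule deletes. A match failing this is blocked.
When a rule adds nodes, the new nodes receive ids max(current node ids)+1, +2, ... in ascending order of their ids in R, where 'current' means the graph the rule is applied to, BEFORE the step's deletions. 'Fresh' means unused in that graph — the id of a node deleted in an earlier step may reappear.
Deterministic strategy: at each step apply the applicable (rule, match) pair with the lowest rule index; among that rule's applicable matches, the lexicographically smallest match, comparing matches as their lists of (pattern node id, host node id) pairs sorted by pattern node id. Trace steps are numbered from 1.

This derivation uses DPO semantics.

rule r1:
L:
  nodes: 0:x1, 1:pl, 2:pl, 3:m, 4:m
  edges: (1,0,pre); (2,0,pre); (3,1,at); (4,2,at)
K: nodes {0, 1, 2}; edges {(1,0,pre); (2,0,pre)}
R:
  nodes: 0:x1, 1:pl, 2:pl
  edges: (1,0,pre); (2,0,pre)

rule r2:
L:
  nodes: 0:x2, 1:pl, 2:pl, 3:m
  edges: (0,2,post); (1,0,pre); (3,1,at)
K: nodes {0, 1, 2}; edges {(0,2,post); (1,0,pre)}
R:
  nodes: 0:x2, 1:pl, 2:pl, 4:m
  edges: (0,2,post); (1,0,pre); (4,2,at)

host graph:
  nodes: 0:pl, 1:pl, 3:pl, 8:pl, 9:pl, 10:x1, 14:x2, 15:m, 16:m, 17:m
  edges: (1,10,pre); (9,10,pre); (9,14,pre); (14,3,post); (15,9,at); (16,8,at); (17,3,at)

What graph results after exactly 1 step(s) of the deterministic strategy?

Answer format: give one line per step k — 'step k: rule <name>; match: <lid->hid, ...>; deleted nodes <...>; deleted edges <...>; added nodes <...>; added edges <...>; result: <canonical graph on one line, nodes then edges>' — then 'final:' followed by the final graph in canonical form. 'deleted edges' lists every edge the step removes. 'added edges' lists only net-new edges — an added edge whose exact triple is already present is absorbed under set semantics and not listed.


step 1: rule r2; match: 0->14, 1->9, 2->3, 3->15; deleted nodes 15; deleted edges (15,9,at); added nodes 18; added edges (18,3,at); result: nodes: 0:pl, 1:pl, 3:pl, 8:pl, 9:pl, 10:x1, 14:x2, 16:m, 17:m, 18:m edges: (1,10,pre); (9,10,pre); (9,14,pre); (14,3,post); (16,8,at); (17,3,at); (18,3,at)
final:
nodes: 0:pl, 1:pl, 3:pl, 8:pl, 9:pl, 10:x1, 14:x2, 16:m, 17:m, 18:m
edges: (1,10,pre); (9,10,pre); (9,14,pre); (14,3,post); (16,8,at); (17,3,at); (18,3,at)


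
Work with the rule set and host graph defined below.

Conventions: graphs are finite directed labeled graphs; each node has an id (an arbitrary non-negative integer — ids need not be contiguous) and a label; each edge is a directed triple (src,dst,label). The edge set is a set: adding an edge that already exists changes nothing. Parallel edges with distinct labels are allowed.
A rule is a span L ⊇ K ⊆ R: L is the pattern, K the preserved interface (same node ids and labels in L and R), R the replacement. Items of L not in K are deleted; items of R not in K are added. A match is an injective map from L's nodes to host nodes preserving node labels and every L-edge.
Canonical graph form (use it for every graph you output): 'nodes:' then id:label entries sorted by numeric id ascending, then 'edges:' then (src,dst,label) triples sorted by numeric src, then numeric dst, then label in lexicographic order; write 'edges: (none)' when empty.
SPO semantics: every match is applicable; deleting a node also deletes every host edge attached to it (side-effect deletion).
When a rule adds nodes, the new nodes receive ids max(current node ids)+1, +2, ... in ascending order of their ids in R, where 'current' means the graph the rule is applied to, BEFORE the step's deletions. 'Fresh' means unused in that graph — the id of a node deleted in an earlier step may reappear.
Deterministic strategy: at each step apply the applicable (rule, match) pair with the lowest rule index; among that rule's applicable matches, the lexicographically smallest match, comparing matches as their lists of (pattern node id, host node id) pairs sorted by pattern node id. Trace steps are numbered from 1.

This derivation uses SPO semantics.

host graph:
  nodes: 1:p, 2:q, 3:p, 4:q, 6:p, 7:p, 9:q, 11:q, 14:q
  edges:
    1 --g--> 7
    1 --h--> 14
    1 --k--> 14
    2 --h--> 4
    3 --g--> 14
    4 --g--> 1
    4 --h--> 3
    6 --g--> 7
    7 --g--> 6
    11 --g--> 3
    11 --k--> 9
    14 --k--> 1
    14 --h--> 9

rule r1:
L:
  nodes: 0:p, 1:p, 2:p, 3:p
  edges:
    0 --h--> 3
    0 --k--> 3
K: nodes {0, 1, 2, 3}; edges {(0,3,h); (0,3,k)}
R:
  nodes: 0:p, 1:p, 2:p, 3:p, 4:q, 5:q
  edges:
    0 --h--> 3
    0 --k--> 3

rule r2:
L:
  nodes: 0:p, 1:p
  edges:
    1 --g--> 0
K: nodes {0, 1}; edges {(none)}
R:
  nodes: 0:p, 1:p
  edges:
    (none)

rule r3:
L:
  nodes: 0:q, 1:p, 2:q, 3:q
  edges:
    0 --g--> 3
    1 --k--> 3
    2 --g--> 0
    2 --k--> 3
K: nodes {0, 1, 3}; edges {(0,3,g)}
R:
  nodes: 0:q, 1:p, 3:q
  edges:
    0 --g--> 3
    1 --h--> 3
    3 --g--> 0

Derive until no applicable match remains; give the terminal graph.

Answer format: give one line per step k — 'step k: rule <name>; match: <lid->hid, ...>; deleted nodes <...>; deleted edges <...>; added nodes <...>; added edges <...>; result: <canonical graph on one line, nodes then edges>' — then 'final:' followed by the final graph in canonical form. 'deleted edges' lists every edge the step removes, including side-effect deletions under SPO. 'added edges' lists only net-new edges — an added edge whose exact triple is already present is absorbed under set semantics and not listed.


step 1: rule r2; match: 0->6, 1->7; deleted nodes (none); deleted edges (7,6,g); added nodes (none); added edges (none); result: nodes: 1:p, 2:q, 3:p, 4:q, 6:p, 7:p, 9:q, 11:q, 14:q edges: (1,7,g); (1,14,h); (1,14,k); (2,4,h); (3,14,g); (4,1,g); (4,3,h); (6,7,g); (11,3,g); (11,9,k); (14,1,k); (14,9,h)
step 2: rule r2; match: 0->7, 1->1; deleted nodes (none); deleted edges (1,7,g); added nodes (none); added edges (none); result: nodes: 1:p, 2:q, 3:p, 4:q, 6:p, 7:p, 9:q, 11:q, 14:q edges: (1,14,h); (1,14,k); (2,4,h); (3,14,g); (4,1,g); (4,3,h); (6,7,g); (11,3,g); (11,9,k); (14,1,k); (14,9,h)
step 3: rule r2; match: 0->7, 1->6; deleted nodes (none); deleted edges (6,7,g); added nodes (none); added edges (none); result: nodes: 1:p, 2:q, 3:p, 4:q, 6:p, 7:p, 9:q, 11:q, 14:q edges: (1,14,h); (1,14,k); (2,4,h); (3,14,g); (4,1,g); (4,3,h); (11,3,g); (11,9,k); (14,1,k); (14,9,h)
final:
nodes: 1:p, 2:q, 3:p, 4:q, 6:p, 7:p, 9:q, 11:q, 14:q
edges: (1,14,h); (1,14,k); (2,4,h); (3,14,g); (4,1,g); (4,3,h); (11,3,g); (11,9,k); (14,1,k); (14,9,h)
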